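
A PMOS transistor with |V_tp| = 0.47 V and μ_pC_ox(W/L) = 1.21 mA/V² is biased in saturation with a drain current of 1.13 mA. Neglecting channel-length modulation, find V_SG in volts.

V_SG = 1.84 V

In saturation I_D = ½ k_p (V_SG − |V_tp|)², so V_SG − |V_tp| = √(2 I_D / k_p) = √(2 × 1.13 / 1.21) = 1.37 V.
V_SG = 0.47 + 1.37 = 1.84 V.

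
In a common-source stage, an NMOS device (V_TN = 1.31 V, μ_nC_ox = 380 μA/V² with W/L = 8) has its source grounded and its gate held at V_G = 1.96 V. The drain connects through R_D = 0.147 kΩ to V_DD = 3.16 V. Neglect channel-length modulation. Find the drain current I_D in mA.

I_D = 0.642 mA

V_GS = V_G = 1.96 V, so V_ov = 1.96 − 1.31 = 0.65 V.
k_n = μ_nC_ox · (W/L) = 3.04 mA/V².
Assume saturation: I_D = ½ k_n V_ov² = 0.5 × 3.04 × 0.65² = 0.642 mA, giving V_DS = V_DD − I_D R_D = 3.16 − 0.642 × 0.147 = 3.07 V.
V_DS = 3.07 V ≥ V_ov = 0.65 V, confirming saturation.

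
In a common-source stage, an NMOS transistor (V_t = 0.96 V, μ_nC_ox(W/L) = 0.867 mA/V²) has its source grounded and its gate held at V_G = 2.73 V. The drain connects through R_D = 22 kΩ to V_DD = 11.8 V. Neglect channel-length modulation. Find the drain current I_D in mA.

V_GS = V_G = 2.73 V, so V_ov = 2.73 − 0.96 = 1.77 V.
Assume saturation: I_D = ½ k_n V_ov² = 0.5 × 0.867 × 1.77² = 1.36 mA, giving V_DS = V_DD − I_D R_D = 11.8 − 1.36 × 22 = -18.1 V.
But -18.1 V < V_ov = 1.77 V, so the device is actually in triode.
In triode I_D = k_n[V_ov V_DS − ½ V_DS²] and I_D = (V_DD − V_DS)/R_D. Equating: 9.54 V_DS² − 34.76 V_DS + 11.8 = 0, giving V_DS = 0.379 V (the root below V_ov).
I_D = (11.8 − 0.379) / 22 = 0.519 mA.

I_D = 0.519 mA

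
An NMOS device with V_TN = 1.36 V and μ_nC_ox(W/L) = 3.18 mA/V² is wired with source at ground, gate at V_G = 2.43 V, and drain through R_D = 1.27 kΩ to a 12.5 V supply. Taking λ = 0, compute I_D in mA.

I_D = 1.82 mA

V_GS = V_G = 2.43 V, so V_ov = 2.43 − 1.36 = 1.07 V.
Assume saturation: I_D = ½ k_n V_ov² = 0.5 × 3.18 × 1.07² = 1.82 mA, giving V_DS = V_DD − I_D R_D = 12.5 − 1.82 × 1.27 = 10.2 V.
V_DS = 10.2 V ≥ V_ov = 1.07 V, confirming saturation.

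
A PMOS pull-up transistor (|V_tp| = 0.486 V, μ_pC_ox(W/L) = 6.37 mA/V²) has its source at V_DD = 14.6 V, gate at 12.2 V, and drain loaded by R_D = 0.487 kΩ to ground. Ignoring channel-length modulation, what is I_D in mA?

V_SG = V_DD − V_G = 14.6 − 12.2 = 2.4 V, so V_ov = 2.4 − 0.486 = 1.91 V.
Assume saturation: I_D = ½ k_p V_ov² = 0.5 × 6.37 × 1.91² = 11.7 mA, giving V_SD = V_DD − I_D R_D = 14.6 − 11.7 × 0.487 = 8.92 V.
V_SD = 8.92 V ≥ V_ov = 1.91 V, confirming saturation.

I_D = 11.7 mA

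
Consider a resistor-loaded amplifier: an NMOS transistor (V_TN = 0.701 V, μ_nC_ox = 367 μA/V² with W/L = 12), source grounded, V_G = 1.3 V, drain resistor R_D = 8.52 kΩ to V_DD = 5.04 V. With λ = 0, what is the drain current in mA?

I_D = 0.559 mA

V_GS = V_G = 1.3 V, so V_ov = 1.3 − 0.701 = 0.599 V.
k_n = μ_nC_ox · (W/L) = 4.404 mA/V².
Assume saturation: I_D = ½ k_n V_ov² = 0.5 × 4.404 × 0.599² = 0.79 mA, giving V_DS = V_DD − I_D R_D = 5.04 − 0.79 × 8.52 = -1.69 V.
But -1.69 V < V_ov = 0.599 V, so the device is actually in triode.
In triode I_D = k_n[V_ov V_DS − ½ V_DS²] and I_D = (V_DD − V_DS)/R_D. Equating: 18.8 V_DS² − 23.48 V_DS + 5.04 = 0, giving V_DS = 0.275 V (the root below V_ov).
I_D = (5.04 − 0.275) / 8.52 = 0.559 mA.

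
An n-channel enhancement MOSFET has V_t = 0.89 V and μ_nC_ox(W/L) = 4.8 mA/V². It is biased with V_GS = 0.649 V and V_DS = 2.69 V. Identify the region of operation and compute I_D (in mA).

Cutoff; I_D = 0 mA

V_GS = 0.649 V < V_t = 0.89 V, so the transistor is in cutoff.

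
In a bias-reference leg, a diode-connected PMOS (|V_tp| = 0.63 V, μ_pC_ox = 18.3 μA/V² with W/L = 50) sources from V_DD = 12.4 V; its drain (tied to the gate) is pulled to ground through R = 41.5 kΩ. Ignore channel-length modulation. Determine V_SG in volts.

V_SG = 1.39 V

With gate tied to drain, V_SG = V_SD ≥ V_SG − |V_tp|, so the device is in saturation.
k_p = μ_pC_ox · (W/L) = 0.915 mA/V².
KCL at the drain: ½ k_p (V_SG − |V_tp|)² = (V_DD − V_SG)/R.
Let x = V_SG − 0.63. Then 19 x² + x − 11.77 = 0, giving x = 0.761 V (positive root), so V_SG = 1.39 V.
I_D = (V_DD − V_SG)/R = (12.4 − 1.39) / 41.5 = 0.265 mA.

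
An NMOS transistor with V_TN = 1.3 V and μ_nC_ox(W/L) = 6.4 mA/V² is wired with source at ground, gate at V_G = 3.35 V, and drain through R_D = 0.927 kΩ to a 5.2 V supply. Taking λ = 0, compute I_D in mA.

V_GS = V_G = 3.35 V, so V_ov = 3.35 − 1.3 = 2.05 V.
Assume saturation: I_D = ½ k_n V_ov² = 0.5 × 6.4 × 2.05² = 13.4 mA, giving V_DS = V_DD − I_D R_D = 5.2 − 13.4 × 0.927 = -7.27 V.
But -7.27 V < V_ov = 2.05 V, so the device is actually in triode.
In triode I_D = k_n[V_ov V_DS − ½ V_DS²] and I_D = (V_DD − V_DS)/R_D. Equating: 2.97 V_DS² − 13.16 V_DS + 5.2 = 0, giving V_DS = 0.438 V (the root below V_ov).
I_D = (5.2 − 0.438) / 0.927 = 5.14 mA.

I_D = 5.14 mA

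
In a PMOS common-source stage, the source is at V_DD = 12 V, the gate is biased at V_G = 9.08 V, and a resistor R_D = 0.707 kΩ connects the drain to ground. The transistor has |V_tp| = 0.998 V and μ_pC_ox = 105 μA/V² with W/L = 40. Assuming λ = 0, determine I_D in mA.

V_SG = V_DD − V_G = 12 − 9.08 = 2.92 V, so V_ov = 2.92 − 0.998 = 1.92 V.
k_p = μ_pC_ox · (W/L) = 4.2 mA/V².
Assume saturation: I_D = ½ k_p V_ov² = 0.5 × 4.2 × 1.92² = 7.76 mA, giving V_SD = V_DD − I_D R_D = 12 − 7.76 × 0.707 = 6.52 V.
V_SD = 6.52 V ≥ V_ov = 1.92 V, confirming saturation.

I_D = 7.76 mA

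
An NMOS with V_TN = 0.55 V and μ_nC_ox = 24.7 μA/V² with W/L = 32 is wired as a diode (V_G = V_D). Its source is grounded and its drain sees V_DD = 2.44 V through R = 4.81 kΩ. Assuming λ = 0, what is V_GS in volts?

V_GS = 1.32 V

With gate tied to drain, V_GS = V_DS ≥ V_GS − V_TN, so the device is in saturation.
k_n = μ_nC_ox · (W/L) = 0.7904 mA/V².
KCL at the drain: ½ k_n (V_GS − V_TN)² = (V_DD − V_GS)/R.
Let x = V_GS − 0.55. Then 1.9 x² + x − 1.89 = 0, giving x = 0.768 V (positive root), so V_GS = 1.32 V.
I_D = (V_DD − V_GS)/R = (2.44 − 1.32) / 4.81 = 0.233 mA.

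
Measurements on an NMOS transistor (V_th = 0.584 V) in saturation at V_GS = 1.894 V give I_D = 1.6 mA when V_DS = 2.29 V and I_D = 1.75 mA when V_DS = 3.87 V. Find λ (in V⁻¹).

With V_GS fixed, I_D ∝ (1 + λ V_DS) in saturation, so I_D2/I_D1 = (1 + λ V_DS2)/(1 + λ V_DS1).
1.75/1.6 = 1.094 = (1 + 3.87 λ)/(1 + 2.29 λ).
Solving: λ (I_D1 V_DS2 − I_D2 V_DS1) = I_D2 − I_D1, so λ = (1.75 − 1.6) / (1.6 × 3.87 − 1.75 × 2.29) = 0.15 / 2.18 = 0.0687 V⁻¹.

λ = 0.0687 V⁻¹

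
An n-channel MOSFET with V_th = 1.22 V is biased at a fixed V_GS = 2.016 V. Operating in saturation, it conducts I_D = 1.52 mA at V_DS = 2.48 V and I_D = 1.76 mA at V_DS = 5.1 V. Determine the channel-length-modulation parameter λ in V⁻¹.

With V_GS fixed, I_D ∝ (1 + λ V_DS) in saturation, so I_D2/I_D1 = (1 + λ V_DS2)/(1 + λ V_DS1).
1.76/1.52 = 1.158 = (1 + 5.1 λ)/(1 + 2.48 λ).
Solving: λ (I_D1 V_DS2 − I_D2 V_DS1) = I_D2 − I_D1, so λ = (1.76 − 1.52) / (1.52 × 5.1 − 1.76 × 2.48) = 0.24 / 3.39 = 0.0709 V⁻¹.

λ = 0.0709 V⁻¹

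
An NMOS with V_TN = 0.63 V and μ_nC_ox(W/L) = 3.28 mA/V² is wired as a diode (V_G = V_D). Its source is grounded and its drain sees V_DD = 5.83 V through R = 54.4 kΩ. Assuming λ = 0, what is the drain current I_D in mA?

With gate tied to drain, V_GS = V_DS ≥ V_GS − V_TN, so the device is in saturation.
KCL at the drain: ½ k_n (V_GS − V_TN)² = (V_DD − V_GS)/R.
Let x = V_GS − 0.63. Then 89.2 x² + x − 5.2 = 0, giving x = 0.236 V (positive root), so V_GS = 0.866 V.
I_D = (V_DD − V_GS)/R = (5.83 − 0.866) / 54.4 = 0.0913 mA.

I_D = 0.0913 mA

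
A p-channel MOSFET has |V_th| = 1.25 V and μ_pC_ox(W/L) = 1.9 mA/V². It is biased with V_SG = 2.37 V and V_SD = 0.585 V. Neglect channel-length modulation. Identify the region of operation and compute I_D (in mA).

V_ov = V_SG − |V_th| = 2.37 − 1.25 = 1.12 V.
Since V_SD = 0.585 V < V_ov = 1.12 V, the device is in the triode region.
I_D = k_p [V_ov · V_SD − ½ V_SD²] = 1.9 × [1.12 × 0.585 − 0.5 × 0.585²] = 0.92 mA.

Triode; I_D = 0.920 mA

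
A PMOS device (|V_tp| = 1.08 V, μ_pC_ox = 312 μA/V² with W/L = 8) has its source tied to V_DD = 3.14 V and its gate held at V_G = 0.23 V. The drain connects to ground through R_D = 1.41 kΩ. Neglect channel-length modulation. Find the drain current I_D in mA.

I_D = 1.89 mA

V_SG = V_DD − V_G = 3.14 − 0.23 = 2.91 V, so V_ov = 2.91 − 1.08 = 1.83 V.
k_p = μ_pC_ox · (W/L) = 2.496 mA/V².
Assume saturation: I_D = ½ k_p V_ov² = 0.5 × 2.496 × 1.83² = 4.18 mA, giving V_SD = V_DD − I_D R_D = 3.14 − 4.18 × 1.41 = -2.75 V.
But -2.75 V < V_ov = 1.83 V, so the device is actually in triode.
In triode I_D = k_p[V_ov V_SD − ½ V_SD²] and I_D = (V_DD − V_SD)/R_D. Equating: 1.76 V_SD² − 7.44 V_SD + 3.14 = 0, giving V_SD = 0.475 V (the root below V_ov).
I_D = (3.14 − 0.475) / 1.41 = 1.89 mA.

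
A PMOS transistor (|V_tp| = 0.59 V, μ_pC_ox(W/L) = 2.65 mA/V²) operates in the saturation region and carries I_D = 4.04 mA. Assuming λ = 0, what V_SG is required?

V_SG = 2.34 V

In saturation I_D = ½ k_p (V_SG − |V_tp|)², so V_SG − |V_tp| = √(2 I_D / k_p) = √(2 × 4.04 / 2.65) = 1.75 V.
V_SG = 0.59 + 1.75 = 2.34 V.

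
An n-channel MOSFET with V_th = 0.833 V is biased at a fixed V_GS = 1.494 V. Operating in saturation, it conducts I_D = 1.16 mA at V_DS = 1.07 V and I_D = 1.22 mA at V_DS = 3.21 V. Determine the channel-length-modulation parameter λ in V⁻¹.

With V_GS fixed, I_D ∝ (1 + λ V_DS) in saturation, so I_D2/I_D1 = (1 + λ V_DS2)/(1 + λ V_DS1).
1.22/1.16 = 1.052 = (1 + 3.21 λ)/(1 + 1.07 λ).
Solving: λ (I_D1 V_DS2 − I_D2 V_DS1) = I_D2 − I_D1, so λ = (1.22 − 1.16) / (1.16 × 3.21 − 1.22 × 1.07) = 0.06 / 2.42 = 0.0248 V⁻¹.

λ = 0.0248 V⁻¹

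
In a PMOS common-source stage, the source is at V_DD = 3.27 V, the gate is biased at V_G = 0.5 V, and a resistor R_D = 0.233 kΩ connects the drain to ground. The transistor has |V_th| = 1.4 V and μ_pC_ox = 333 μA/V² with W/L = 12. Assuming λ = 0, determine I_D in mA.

V_SG = V_DD − V_G = 3.27 − 0.5 = 2.77 V, so V_ov = 2.77 − 1.4 = 1.37 V.
k_p = μ_pC_ox · (W/L) = 3.996 mA/V².
Assume saturation: I_D = ½ k_p V_ov² = 0.5 × 3.996 × 1.37² = 3.75 mA, giving V_SD = V_DD − I_D R_D = 3.27 − 3.75 × 0.233 = 2.4 V.
V_SD = 2.4 V ≥ V_ov = 1.37 V, confirming saturation.

I_D = 3.75 mA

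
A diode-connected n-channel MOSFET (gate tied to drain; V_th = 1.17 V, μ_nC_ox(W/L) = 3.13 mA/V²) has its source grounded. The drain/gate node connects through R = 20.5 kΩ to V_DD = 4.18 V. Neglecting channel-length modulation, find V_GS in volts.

V_GS = 1.46 V

With gate tied to drain, V_GS = V_DS ≥ V_GS − V_th, so the device is in saturation.
KCL at the drain: ½ k_n (V_GS − V_th)² = (V_DD − V_GS)/R.
Let x = V_GS − 1.17. Then 32.1 x² + x − 3.01 = 0, giving x = 0.291 V (positive root), so V_GS = 1.46 V.
I_D = (V_DD − V_GS)/R = (4.18 − 1.46) / 20.5 = 0.133 mA.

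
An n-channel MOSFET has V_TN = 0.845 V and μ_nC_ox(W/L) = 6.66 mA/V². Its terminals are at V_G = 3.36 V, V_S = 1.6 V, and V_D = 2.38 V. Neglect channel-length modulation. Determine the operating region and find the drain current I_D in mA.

V_GS = V_G − V_S = 3.36 − 1.6 = 1.76 V; V_DS = V_D − V_S = 2.38 − 1.6 = 0.78 V.
V_ov = V_GS − V_TN = 1.76 − 0.845 = 0.915 V.
Since V_DS = 0.78 V < V_ov = 0.915 V, the device is in the triode region.
I_D = k_n [V_ov · V_DS − ½ V_DS²] = 6.66 × [0.915 × 0.78 − 0.5 × 0.78²] = 2.73 mA.

Triode; I_D = 2.73 mA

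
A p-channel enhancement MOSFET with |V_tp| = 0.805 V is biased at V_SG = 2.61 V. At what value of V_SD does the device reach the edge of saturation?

The boundary between triode and saturation is V_SD = V_SG − |V_tp| = V_ov.
V_ov = 2.61 − 0.805 = 1.8 V.

V_SD,sat = 1.80 V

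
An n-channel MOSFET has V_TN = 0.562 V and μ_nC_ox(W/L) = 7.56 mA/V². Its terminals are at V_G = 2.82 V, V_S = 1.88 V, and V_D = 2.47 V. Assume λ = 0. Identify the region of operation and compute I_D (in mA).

Saturation; I_D = 0.540 mA

V_GS = V_G − V_S = 2.82 − 1.88 = 0.94 V; V_DS = V_D − V_S = 2.47 − 1.88 = 0.59 V.
V_ov = V_GS − V_TN = 0.94 − 0.562 = 0.378 V.
Since V_DS = 0.59 V ≥ V_ov = 0.378 V, the device is in saturation.
I_D = ½ k_n V_ov² = 0.5 × 7.56 × 0.378² = 0.54 mA.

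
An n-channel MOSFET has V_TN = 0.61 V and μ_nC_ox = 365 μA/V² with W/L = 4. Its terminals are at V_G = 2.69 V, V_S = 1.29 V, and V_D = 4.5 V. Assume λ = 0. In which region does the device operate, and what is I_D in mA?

Saturation; I_D = 0.456 mA

V_GS = V_G − V_S = 2.69 − 1.29 = 1.4 V; V_DS = V_D − V_S = 4.5 − 1.29 = 3.21 V.
k_n = μ_nC_ox · (W/L) = 1.46 mA/V².
V_ov = V_GS − V_TN = 1.4 − 0.61 = 0.79 V.
Since V_DS = 3.21 V ≥ V_ov = 0.79 V, the device is in saturation.
I_D = ½ k_n V_ov² = 0.5 × 1.46 × 0.79² = 0.456 mA.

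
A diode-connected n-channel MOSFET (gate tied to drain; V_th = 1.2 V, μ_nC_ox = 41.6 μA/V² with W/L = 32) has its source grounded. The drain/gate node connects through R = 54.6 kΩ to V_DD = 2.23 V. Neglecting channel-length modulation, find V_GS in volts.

With gate tied to drain, V_GS = V_DS ≥ V_GS − V_th, so the device is in saturation.
k_n = μ_nC_ox · (W/L) = 1.331 mA/V².
KCL at the drain: ½ k_n (V_GS − V_th)² = (V_DD − V_GS)/R.
Let x = V_GS − 1.2. Then 36.3 x² + x − 1.03 = 0, giving x = 0.155 V (positive root), so V_GS = 1.36 V.
I_D = (V_DD − V_GS)/R = (2.23 − 1.36) / 54.6 = 0.016 mA.

V_GS = 1.36 V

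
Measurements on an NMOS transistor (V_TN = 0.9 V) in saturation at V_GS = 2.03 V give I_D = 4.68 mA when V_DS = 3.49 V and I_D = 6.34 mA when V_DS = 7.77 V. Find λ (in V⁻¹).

λ = 0.117 V⁻¹

With V_GS fixed, I_D ∝ (1 + λ V_DS) in saturation, so I_D2/I_D1 = (1 + λ V_DS2)/(1 + λ V_DS1).
6.34/4.68 = 1.355 = (1 + 7.77 λ)/(1 + 3.49 λ).
Solving: λ (I_D1 V_DS2 − I_D2 V_DS1) = I_D2 − I_D1, so λ = (6.34 − 4.68) / (4.68 × 7.77 − 6.34 × 3.49) = 1.66 / 14.2 = 0.117 V⁻¹.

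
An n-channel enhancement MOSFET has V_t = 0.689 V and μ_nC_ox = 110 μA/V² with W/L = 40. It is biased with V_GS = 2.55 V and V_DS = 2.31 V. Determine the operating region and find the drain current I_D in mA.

Saturation; I_D = 7.62 mA

k_n = μ_nC_ox · (W/L) = 4.4 mA/V².
V_ov = V_GS − V_t = 2.55 − 0.689 = 1.86 V.
Since V_DS = 2.31 V ≥ V_ov = 1.86 V, the device is in saturation.
I_D = ½ k_n V_ov² = 0.5 × 4.4 × 1.86² = 7.62 mA.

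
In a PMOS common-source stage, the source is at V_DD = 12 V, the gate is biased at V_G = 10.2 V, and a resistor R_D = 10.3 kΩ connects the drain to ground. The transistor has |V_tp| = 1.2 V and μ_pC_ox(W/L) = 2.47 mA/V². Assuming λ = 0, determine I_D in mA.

I_D = 0.445 mA

V_SG = V_DD − V_G = 12 − 10.2 = 1.8 V, so V_ov = 1.8 − 1.2 = 0.6 V.
Assume saturation: I_D = ½ k_p V_ov² = 0.5 × 2.47 × 0.6² = 0.445 mA, giving V_SD = V_DD − I_D R_D = 12 − 0.445 × 10.3 = 7.42 V.
V_SD = 7.42 V ≥ V_ov = 0.6 V, confirming saturation.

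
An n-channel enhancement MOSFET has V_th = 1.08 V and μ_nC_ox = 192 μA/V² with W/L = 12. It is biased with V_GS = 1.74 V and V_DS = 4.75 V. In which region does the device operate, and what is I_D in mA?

k_n = μ_nC_ox · (W/L) = 2.304 mA/V².
V_ov = V_GS − V_th = 1.74 − 1.08 = 0.66 V.
Since V_DS = 4.75 V ≥ V_ov = 0.66 V, the device is in saturation.
I_D = ½ k_n V_ov² = 0.5 × 2.304 × 0.66² = 0.502 mA.

Saturation; I_D = 0.502 mA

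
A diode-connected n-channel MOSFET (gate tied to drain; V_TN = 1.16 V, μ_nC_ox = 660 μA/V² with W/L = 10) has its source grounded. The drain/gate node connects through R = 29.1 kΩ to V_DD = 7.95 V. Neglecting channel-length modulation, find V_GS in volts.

V_GS = 1.42 V

With gate tied to drain, V_GS = V_DS ≥ V_GS − V_TN, so the device is in saturation.
k_n = μ_nC_ox · (W/L) = 6.6 mA/V².
KCL at the drain: ½ k_n (V_GS − V_TN)² = (V_DD − V_GS)/R.
Let x = V_GS − 1.16. Then 96 x² + x − 6.79 = 0, giving x = 0.261 V (positive root), so V_GS = 1.42 V.
I_D = (V_DD − V_GS)/R = (7.95 − 1.42) / 29.1 = 0.224 mA.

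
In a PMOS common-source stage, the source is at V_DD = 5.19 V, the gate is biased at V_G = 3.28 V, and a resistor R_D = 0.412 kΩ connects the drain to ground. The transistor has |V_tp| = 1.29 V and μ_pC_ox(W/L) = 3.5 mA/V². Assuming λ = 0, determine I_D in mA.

V_SG = V_DD − V_G = 5.19 − 3.28 = 1.91 V, so V_ov = 1.91 − 1.29 = 0.62 V.
Assume saturation: I_D = ½ k_p V_ov² = 0.5 × 3.5 × 0.62² = 0.673 mA, giving V_SD = V_DD − I_D R_D = 5.19 − 0.673 × 0.412 = 4.91 V.
V_SD = 4.91 V ≥ V_ov = 0.62 V, confirming saturation.

I_D = 0.673 mA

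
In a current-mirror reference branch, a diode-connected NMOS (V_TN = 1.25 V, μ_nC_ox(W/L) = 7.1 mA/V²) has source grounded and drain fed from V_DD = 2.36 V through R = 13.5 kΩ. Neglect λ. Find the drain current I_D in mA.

I_D = 0.0717 mA

With gate tied to drain, V_GS = V_DS ≥ V_GS − V_TN, so the device is in saturation.
KCL at the drain: ½ k_n (V_GS − V_TN)² = (V_DD − V_GS)/R.
Let x = V_GS − 1.25. Then 47.9 x² + x − 1.11 = 0, giving x = 0.142 V (positive root), so V_GS = 1.39 V.
I_D = (V_DD − V_GS)/R = (2.36 − 1.39) / 13.5 = 0.0717 mA.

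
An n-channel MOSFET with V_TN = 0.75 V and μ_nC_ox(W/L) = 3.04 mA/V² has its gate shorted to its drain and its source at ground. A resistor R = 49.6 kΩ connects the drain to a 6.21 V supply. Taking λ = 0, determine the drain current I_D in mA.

I_D = 0.105 mA

With gate tied to drain, V_GS = V_DS ≥ V_GS − V_TN, so the device is in saturation.
KCL at the drain: ½ k_n (V_GS − V_TN)² = (V_DD − V_GS)/R.
Let x = V_GS − 0.75. Then 75.4 x² + x − 5.46 = 0, giving x = 0.263 V (positive root), so V_GS = 1.01 V.
I_D = (V_DD − V_GS)/R = (6.21 − 1.01) / 49.6 = 0.105 mA.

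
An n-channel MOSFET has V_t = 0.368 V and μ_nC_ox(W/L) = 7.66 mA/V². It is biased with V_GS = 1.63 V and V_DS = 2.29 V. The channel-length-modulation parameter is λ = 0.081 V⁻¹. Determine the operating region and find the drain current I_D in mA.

V_ov = V_GS − V_t = 1.63 − 0.368 = 1.26 V.
Since V_DS = 2.29 V ≥ V_ov = 1.26 V, the device is in saturation.
I_D = ½ k_n V_ov² (1 + λ V_DS) = 0.5 × 7.66 × 1.26² × (1 + 0.081 × 2.29) = 7.23 mA.

Saturation; I_D = 7.23 mA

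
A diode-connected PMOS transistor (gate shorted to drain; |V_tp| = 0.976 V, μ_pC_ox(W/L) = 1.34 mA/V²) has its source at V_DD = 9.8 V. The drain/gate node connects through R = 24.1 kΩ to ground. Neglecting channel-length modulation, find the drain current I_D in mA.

With gate tied to drain, V_SG = V_SD ≥ V_SG − |V_tp|, so the device is in saturation.
KCL at the drain: ½ k_p (V_SG − |V_tp|)² = (V_DD − V_SG)/R.
Let x = V_SG − 0.976. Then 16.1 x² + x − 8.824 = 0, giving x = 0.709 V (positive root), so V_SG = 1.68 V.
I_D = (V_DD − V_SG)/R = (9.8 − 1.68) / 24.1 = 0.337 mA.

I_D = 0.337 mA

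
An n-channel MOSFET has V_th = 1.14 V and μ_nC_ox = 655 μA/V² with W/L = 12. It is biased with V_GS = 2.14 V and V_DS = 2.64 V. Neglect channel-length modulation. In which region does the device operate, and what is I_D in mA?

k_n = μ_nC_ox · (W/L) = 7.86 mA/V².
V_ov = V_GS − V_th = 2.14 − 1.14 = 1 V.
Since V_DS = 2.64 V ≥ V_ov = 1 V, the device is in saturation.
I_D = ½ k_n V_ov² = 0.5 × 7.86 × 1² = 3.93 mA.

Saturation; I_D = 3.93 mA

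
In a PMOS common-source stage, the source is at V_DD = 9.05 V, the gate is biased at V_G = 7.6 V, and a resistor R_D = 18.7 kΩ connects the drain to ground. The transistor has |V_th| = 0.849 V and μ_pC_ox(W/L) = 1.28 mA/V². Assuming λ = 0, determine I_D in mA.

V_SG = V_DD − V_G = 9.05 − 7.6 = 1.45 V, so V_ov = 1.45 − 0.849 = 0.601 V.
Assume saturation: I_D = ½ k_p V_ov² = 0.5 × 1.28 × 0.601² = 0.231 mA, giving V_SD = V_DD − I_D R_D = 9.05 − 0.231 × 18.7 = 4.73 V.
V_SD = 4.73 V ≥ V_ov = 0.601 V, confirming saturation.

I_D = 0.231 mA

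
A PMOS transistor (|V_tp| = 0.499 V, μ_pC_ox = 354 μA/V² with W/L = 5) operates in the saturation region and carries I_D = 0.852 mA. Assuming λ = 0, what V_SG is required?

V_SG = 1.48 V

k_p = μ_pC_ox · (W/L) = 1.77 mA/V².
In saturation I_D = ½ k_p (V_SG − |V_tp|)², so V_SG − |V_tp| = √(2 I_D / k_p) = √(2 × 0.852 / 1.77) = 0.981 V.
V_SG = 0.499 + 0.981 = 1.48 V.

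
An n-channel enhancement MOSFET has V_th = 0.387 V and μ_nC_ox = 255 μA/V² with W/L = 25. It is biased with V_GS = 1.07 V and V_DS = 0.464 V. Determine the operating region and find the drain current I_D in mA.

k_n = μ_nC_ox · (W/L) = 6.375 mA/V².
V_ov = V_GS − V_th = 1.07 − 0.387 = 0.683 V.
Since V_DS = 0.464 V < V_ov = 0.683 V, the device is in the triode region.
I_D = k_n [V_ov · V_DS − ½ V_DS²] = 6.375 × [0.683 × 0.464 − 0.5 × 0.464²] = 1.33 mA.

Triode; I_D = 1.33 mA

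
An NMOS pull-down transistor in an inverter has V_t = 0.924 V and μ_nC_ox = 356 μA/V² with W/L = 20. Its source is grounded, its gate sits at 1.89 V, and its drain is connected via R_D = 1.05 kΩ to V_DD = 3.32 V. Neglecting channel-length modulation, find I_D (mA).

I_D = 2.65 mA

V_GS = V_G = 1.89 V, so V_ov = 1.89 − 0.924 = 0.966 V.
k_n = μ_nC_ox · (W/L) = 7.12 mA/V².
Assume saturation: I_D = ½ k_n V_ov² = 0.5 × 7.12 × 0.966² = 3.32 mA, giving V_DS = V_DD − I_D R_D = 3.32 − 3.32 × 1.05 = -0.168 V.
But -0.168 V < V_ov = 0.966 V, so the device is actually in triode.
In triode I_D = k_n[V_ov V_DS − ½ V_DS²] and I_D = (V_DD − V_DS)/R_D. Equating: 3.74 V_DS² − 8.222 V_DS + 3.32 = 0, giving V_DS = 0.533 V (the root below V_ov).
I_D = (3.32 − 0.533) / 1.05 = 2.65 mA.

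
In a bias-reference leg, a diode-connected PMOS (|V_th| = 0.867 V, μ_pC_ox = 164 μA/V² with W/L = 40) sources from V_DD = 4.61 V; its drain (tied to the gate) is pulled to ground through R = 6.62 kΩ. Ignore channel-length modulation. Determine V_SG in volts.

V_SG = 1.26 V

With gate tied to drain, V_SG = V_SD ≥ V_SG − |V_th|, so the device is in saturation.
k_p = μ_pC_ox · (W/L) = 6.56 mA/V².
KCL at the drain: ½ k_p (V_SG − |V_th|)² = (V_DD − V_SG)/R.
Let x = V_SG − 0.867. Then 21.7 x² + x − 3.743 = 0, giving x = 0.393 V (positive root), so V_SG = 1.26 V.
I_D = (V_DD − V_SG)/R = (4.61 − 1.26) / 6.62 = 0.506 mA.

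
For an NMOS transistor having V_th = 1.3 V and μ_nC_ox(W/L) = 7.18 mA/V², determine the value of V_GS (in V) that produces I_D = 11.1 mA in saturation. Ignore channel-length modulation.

In saturation I_D = ½ k_n (V_GS − V_th)², so V_GS − V_th = √(2 I_D / k_n) = √(2 × 11.1 / 7.18) = 1.76 V.
V_GS = 1.3 + 1.76 = 3.06 V.

V_GS = 3.06 V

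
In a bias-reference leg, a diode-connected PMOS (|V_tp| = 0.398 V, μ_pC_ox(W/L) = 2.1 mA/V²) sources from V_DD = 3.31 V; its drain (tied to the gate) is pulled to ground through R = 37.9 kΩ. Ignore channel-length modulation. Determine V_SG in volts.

With gate tied to drain, V_SG = V_SD ≥ V_SG − |V_tp|, so the device is in saturation.
KCL at the drain: ½ k_p (V_SG − |V_tp|)² = (V_DD − V_SG)/R.
Let x = V_SG − 0.398. Then 39.8 x² + x − 2.912 = 0, giving x = 0.258 V (positive root), so V_SG = 0.656 V.
I_D = (V_DD − V_SG)/R = (3.31 − 0.656) / 37.9 = 0.07 mA.

V_SG = 0.656 V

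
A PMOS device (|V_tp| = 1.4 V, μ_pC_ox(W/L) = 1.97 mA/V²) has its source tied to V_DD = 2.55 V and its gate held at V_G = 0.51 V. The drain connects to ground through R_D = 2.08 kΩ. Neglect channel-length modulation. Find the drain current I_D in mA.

I_D = 0.403 mA

V_SG = V_DD − V_G = 2.55 − 0.51 = 2.04 V, so V_ov = 2.04 − 1.4 = 0.64 V.
Assume saturation: I_D = ½ k_p V_ov² = 0.5 × 1.97 × 0.64² = 0.403 mA, giving V_SD = V_DD − I_D R_D = 2.55 − 0.403 × 2.08 = 1.71 V.
V_SD = 1.71 V ≥ V_ov = 0.64 V, confirming saturation.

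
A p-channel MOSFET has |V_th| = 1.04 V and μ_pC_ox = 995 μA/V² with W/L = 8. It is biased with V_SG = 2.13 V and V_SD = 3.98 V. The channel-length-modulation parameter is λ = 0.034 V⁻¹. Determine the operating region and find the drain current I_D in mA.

k_p = μ_pC_ox · (W/L) = 7.96 mA/V².
V_ov = V_SG − |V_th| = 2.13 − 1.04 = 1.09 V.
Since V_SD = 3.98 V ≥ V_ov = 1.09 V, the device is in saturation.
I_D = ½ k_p V_ov² (1 + λ V_SD) = 0.5 × 7.96 × 1.09² × (1 + 0.034 × 3.98) = 5.37 mA.

Saturation; I_D = 5.37 mA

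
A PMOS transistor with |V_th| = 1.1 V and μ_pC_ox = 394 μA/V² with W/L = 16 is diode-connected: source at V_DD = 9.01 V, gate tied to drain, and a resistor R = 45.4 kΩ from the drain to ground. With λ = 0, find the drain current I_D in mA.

With gate tied to drain, V_SG = V_SD ≥ V_SG − |V_th|, so the device is in saturation.
k_p = μ_pC_ox · (W/L) = 6.304 mA/V².
KCL at the drain: ½ k_p (V_SG − |V_th|)² = (V_DD − V_SG)/R.
Let x = V_SG − 1.1. Then 143 x² + x − 7.91 = 0, giving x = 0.232 V (positive root), so V_SG = 1.33 V.
I_D = (V_DD − V_SG)/R = (9.01 − 1.33) / 45.4 = 0.169 mA.

I_D = 0.169 mA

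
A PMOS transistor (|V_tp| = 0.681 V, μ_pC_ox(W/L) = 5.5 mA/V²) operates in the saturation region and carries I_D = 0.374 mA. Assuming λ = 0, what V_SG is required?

V_SG = 1.05 V

In saturation I_D = ½ k_p (V_SG − |V_tp|)², so V_SG − |V_tp| = √(2 I_D / k_p) = √(2 × 0.374 / 5.5) = 0.369 V.
V_SG = 0.681 + 0.369 = 1.05 V.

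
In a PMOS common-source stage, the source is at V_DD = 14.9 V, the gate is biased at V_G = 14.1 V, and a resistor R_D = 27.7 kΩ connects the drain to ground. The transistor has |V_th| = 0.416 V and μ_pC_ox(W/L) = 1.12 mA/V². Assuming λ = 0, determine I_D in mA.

I_D = 0.0826 mA

V_SG = V_DD − V_G = 14.9 − 14.1 = 0.8 V, so V_ov = 0.8 − 0.416 = 0.384 V.
Assume saturation: I_D = ½ k_p V_ov² = 0.5 × 1.12 × 0.384² = 0.0826 mA, giving V_SD = V_DD − I_D R_D = 14.9 − 0.0826 × 27.7 = 12.6 V.
V_SD = 12.6 V ≥ V_ov = 0.384 V, confirming saturation.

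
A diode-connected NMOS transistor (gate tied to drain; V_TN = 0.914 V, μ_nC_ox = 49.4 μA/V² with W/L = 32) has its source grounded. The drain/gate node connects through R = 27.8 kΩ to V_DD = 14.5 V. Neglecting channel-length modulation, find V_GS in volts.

With gate tied to drain, V_GS = V_DS ≥ V_GS − V_TN, so the device is in saturation.
k_n = μ_nC_ox · (W/L) = 1.581 mA/V².
KCL at the drain: ½ k_n (V_GS − V_TN)² = (V_DD − V_GS)/R.
Let x = V_GS − 0.914. Then 22 x² + x − 13.59 = 0, giving x = 0.764 V (positive root), so V_GS = 1.68 V.
I_D = (V_DD − V_GS)/R = (14.5 − 1.68) / 27.8 = 0.461 mA.

V_GS = 1.68 V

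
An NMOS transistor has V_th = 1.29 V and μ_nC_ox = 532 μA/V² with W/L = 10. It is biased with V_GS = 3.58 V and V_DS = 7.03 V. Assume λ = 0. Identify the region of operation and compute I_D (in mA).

Saturation; I_D = 13.9 mA

k_n = μ_nC_ox · (W/L) = 5.32 mA/V².
V_ov = V_GS − V_th = 3.58 − 1.29 = 2.29 V.
Since V_DS = 7.03 V ≥ V_ov = 2.29 V, the device is in saturation.
I_D = ½ k_n V_ov² = 0.5 × 5.32 × 2.29² = 13.9 mA.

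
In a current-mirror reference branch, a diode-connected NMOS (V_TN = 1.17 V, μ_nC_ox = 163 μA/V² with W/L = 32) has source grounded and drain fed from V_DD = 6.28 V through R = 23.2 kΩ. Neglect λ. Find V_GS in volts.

With gate tied to drain, V_GS = V_DS ≥ V_GS − V_TN, so the device is in saturation.
k_n = μ_nC_ox · (W/L) = 5.216 mA/V².
KCL at the drain: ½ k_n (V_GS − V_TN)² = (V_DD − V_GS)/R.
Let x = V_GS − 1.17. Then 60.5 x² + x − 5.11 = 0, giving x = 0.282 V (positive root), so V_GS = 1.45 V.
I_D = (V_DD − V_GS)/R = (6.28 − 1.45) / 23.2 = 0.208 mA.

V_GS = 1.45 V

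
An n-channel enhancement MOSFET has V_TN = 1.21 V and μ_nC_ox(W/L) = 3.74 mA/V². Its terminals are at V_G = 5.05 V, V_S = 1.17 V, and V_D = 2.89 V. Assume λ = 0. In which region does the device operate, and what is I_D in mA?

Triode; I_D = 11.6 mA

V_GS = V_G − V_S = 5.05 − 1.17 = 3.88 V; V_DS = V_D − V_S = 2.89 − 1.17 = 1.72 V.
V_ov = V_GS − V_TN = 3.88 − 1.21 = 2.67 V.
Since V_DS = 1.72 V < V_ov = 2.67 V, the device is in the triode region.
I_D = k_n [V_ov · V_DS − ½ V_DS²] = 3.74 × [2.67 × 1.72 − 0.5 × 1.72²] = 11.6 mA.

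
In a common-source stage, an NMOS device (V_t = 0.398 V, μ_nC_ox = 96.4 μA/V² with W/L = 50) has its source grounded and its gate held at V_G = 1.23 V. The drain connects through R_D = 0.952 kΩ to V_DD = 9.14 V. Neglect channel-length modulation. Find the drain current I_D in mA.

I_D = 1.67 mA

V_GS = V_G = 1.23 V, so V_ov = 1.23 − 0.398 = 0.832 V.
k_n = μ_nC_ox · (W/L) = 4.82 mA/V².
Assume saturation: I_D = ½ k_n V_ov² = 0.5 × 4.82 × 0.832² = 1.67 mA, giving V_DS = V_DD − I_D R_D = 9.14 − 1.67 × 0.952 = 7.55 V.
V_DS = 7.55 V ≥ V_ov = 0.832 V, confirming saturation.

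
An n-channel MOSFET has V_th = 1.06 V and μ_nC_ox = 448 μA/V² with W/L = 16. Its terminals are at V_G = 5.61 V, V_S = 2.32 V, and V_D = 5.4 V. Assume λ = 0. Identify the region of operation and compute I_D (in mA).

V_GS = V_G − V_S = 5.61 − 2.32 = 3.29 V; V_DS = V_D − V_S = 5.4 − 2.32 = 3.08 V.
k_n = μ_nC_ox · (W/L) = 7.168 mA/V².
V_ov = V_GS − V_th = 3.29 − 1.06 = 2.23 V.
Since V_DS = 3.08 V ≥ V_ov = 2.23 V, the device is in saturation.
I_D = ½ k_n V_ov² = 0.5 × 7.168 × 2.23² = 17.8 mA.

Saturation; I_D = 17.8 mA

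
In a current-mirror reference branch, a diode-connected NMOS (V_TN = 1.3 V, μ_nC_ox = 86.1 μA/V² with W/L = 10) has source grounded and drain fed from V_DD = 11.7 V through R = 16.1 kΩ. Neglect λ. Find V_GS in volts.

V_GS = 2.45 V

With gate tied to drain, V_GS = V_DS ≥ V_GS − V_TN, so the device is in saturation.
k_n = μ_nC_ox · (W/L) = 0.861 mA/V².
KCL at the drain: ½ k_n (V_GS − V_TN)² = (V_DD − V_GS)/R.
Let x = V_GS − 1.3. Then 6.93 x² + x − 10.4 = 0, giving x = 1.15 V (positive root), so V_GS = 2.45 V.
I_D = (V_DD − V_GS)/R = (11.7 − 2.45) / 16.1 = 0.574 mA.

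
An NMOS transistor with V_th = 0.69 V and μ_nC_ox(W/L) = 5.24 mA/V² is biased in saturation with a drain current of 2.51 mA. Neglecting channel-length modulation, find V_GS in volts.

V_GS = 1.67 V

In saturation I_D = ½ k_n (V_GS − V_th)², so V_GS − V_th = √(2 I_D / k_n) = √(2 × 2.51 / 5.24) = 0.979 V.
V_GS = 0.69 + 0.979 = 1.67 V.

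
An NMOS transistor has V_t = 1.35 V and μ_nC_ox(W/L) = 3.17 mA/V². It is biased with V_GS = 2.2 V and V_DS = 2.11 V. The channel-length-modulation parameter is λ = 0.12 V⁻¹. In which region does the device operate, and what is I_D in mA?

Saturation; I_D = 1.44 mA

V_ov = V_GS − V_t = 2.2 − 1.35 = 0.85 V.
Since V_DS = 2.11 V ≥ V_ov = 0.85 V, the device is in saturation.
I_D = ½ k_n V_ov² (1 + λ V_DS) = 0.5 × 3.17 × 0.85² × (1 + 0.12 × 2.11) = 1.44 mA.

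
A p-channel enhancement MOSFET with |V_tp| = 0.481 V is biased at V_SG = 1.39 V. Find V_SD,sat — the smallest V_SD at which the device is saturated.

V_SD,sat = 0.909 V

The boundary between triode and saturation is V_SD = V_SG − |V_tp| = V_ov.
V_ov = 1.39 − 0.481 = 0.909 V.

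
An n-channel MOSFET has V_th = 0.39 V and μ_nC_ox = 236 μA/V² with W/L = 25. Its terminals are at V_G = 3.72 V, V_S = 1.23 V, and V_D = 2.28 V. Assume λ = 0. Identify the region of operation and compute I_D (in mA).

V_GS = V_G − V_S = 3.72 − 1.23 = 2.49 V; V_DS = V_D − V_S = 2.28 − 1.23 = 1.05 V.
k_n = μ_nC_ox · (W/L) = 5.9 mA/V².
V_ov = V_GS − V_th = 2.49 − 0.39 = 2.1 V.
Since V_DS = 1.05 V < V_ov = 2.1 V, the device is in the triode region.
I_D = k_n [V_ov · V_DS − ½ V_DS²] = 5.9 × [2.1 × 1.05 − 0.5 × 1.05²] = 9.76 mA.

Triode; I_D = 9.76 mA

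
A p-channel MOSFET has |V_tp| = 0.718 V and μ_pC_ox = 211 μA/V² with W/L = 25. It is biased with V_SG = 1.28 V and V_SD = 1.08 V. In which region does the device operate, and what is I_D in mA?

k_p = μ_pC_ox · (W/L) = 5.275 mA/V².
V_ov = V_SG − |V_tp| = 1.28 − 0.718 = 0.562 V.
Since V_SD = 1.08 V ≥ V_ov = 0.562 V, the device is in saturation.
I_D = ½ k_p V_ov² = 0.5 × 5.275 × 0.562² = 0.833 mA.

Saturation; I_D = 0.833 mA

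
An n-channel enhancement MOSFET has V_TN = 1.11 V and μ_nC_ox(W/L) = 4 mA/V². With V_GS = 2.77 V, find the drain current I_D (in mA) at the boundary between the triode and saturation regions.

At the boundary V_DS = V_ov = V_GS − V_TN = 2.77 − 1.11 = 1.66 V.
I_D = ½ k_n V_ov² = 0.5 × 4 × 1.66² = 5.51 mA.

I_D = 5.51 mA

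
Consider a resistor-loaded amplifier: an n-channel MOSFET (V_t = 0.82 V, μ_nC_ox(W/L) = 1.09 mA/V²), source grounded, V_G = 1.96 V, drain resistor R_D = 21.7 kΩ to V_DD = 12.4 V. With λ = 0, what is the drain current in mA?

I_D = 0.544 mA

V_GS = V_G = 1.96 V, so V_ov = 1.96 − 0.82 = 1.14 V.
Assume saturation: I_D = ½ k_n V_ov² = 0.5 × 1.09 × 1.14² = 0.708 mA, giving V_DS = V_DD − I_D R_D = 12.4 − 0.708 × 21.7 = -2.97 V.
But -2.97 V < V_ov = 1.14 V, so the device is actually in triode.
In triode I_D = k_n[V_ov V_DS − ½ V_DS²] and I_D = (V_DD − V_DS)/R_D. Equating: 11.8 V_DS² − 27.96 V_DS + 12.4 = 0, giving V_DS = 0.591 V (the root below V_ov).
I_D = (12.4 − 0.591) / 21.7 = 0.544 mA.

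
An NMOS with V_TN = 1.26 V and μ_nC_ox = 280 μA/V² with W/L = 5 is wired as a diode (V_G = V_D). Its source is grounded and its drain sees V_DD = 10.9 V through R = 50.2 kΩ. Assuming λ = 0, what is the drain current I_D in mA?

I_D = 0.182 mA

With gate tied to drain, V_GS = V_DS ≥ V_GS − V_TN, so the device is in saturation.
k_n = μ_nC_ox · (W/L) = 1.4 mA/V².
KCL at the drain: ½ k_n (V_GS − V_TN)² = (V_DD − V_GS)/R.
Let x = V_GS − 1.26. Then 35.1 x² + x − 9.64 = 0, giving x = 0.51 V (positive root), so V_GS = 1.77 V.
I_D = (V_DD − V_GS)/R = (10.9 − 1.77) / 50.2 = 0.182 mA.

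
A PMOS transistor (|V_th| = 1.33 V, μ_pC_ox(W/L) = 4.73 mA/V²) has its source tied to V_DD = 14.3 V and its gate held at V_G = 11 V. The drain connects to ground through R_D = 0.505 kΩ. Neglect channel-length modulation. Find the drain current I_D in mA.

I_D = 9.18 mA

V_SG = V_DD − V_G = 14.3 − 11 = 3.3 V, so V_ov = 3.3 − 1.33 = 1.97 V.
Assume saturation: I_D = ½ k_p V_ov² = 0.5 × 4.73 × 1.97² = 9.18 mA, giving V_SD = V_DD − I_D R_D = 14.3 − 9.18 × 0.505 = 9.66 V.
V_SD = 9.66 V ≥ V_ov = 1.97 V, confirming saturation.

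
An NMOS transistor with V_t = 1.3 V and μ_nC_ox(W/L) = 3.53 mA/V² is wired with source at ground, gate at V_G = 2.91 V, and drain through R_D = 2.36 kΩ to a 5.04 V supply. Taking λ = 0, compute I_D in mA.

I_D = 1.97 mA

V_GS = V_G = 2.91 V, so V_ov = 2.91 − 1.3 = 1.61 V.
Assume saturation: I_D = ½ k_n V_ov² = 0.5 × 3.53 × 1.61² = 4.58 mA, giving V_DS = V_DD − I_D R_D = 5.04 − 4.58 × 2.36 = -5.76 V.
But -5.76 V < V_ov = 1.61 V, so the device is actually in triode.
In triode I_D = k_n[V_ov V_DS − ½ V_DS²] and I_D = (V_DD − V_DS)/R_D. Equating: 4.17 V_DS² − 14.41 V_DS + 5.04 = 0, giving V_DS = 0.395 V (the root below V_ov).
I_D = (5.04 − 0.395) / 2.36 = 1.97 mA.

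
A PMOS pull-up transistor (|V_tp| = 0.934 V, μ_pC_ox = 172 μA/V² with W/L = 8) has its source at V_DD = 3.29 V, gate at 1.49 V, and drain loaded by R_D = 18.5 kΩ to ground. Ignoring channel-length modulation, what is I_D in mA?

I_D = 0.169 mA

V_SG = V_DD − V_G = 3.29 − 1.49 = 1.8 V, so V_ov = 1.8 − 0.934 = 0.866 V.
k_p = μ_pC_ox · (W/L) = 1.376 mA/V².
Assume saturation: I_D = ½ k_p V_ov² = 0.5 × 1.376 × 0.866² = 0.516 mA, giving V_SD = V_DD − I_D R_D = 3.29 − 0.516 × 18.5 = -6.26 V.
But -6.26 V < V_ov = 0.866 V, so the device is actually in triode.
In triode I_D = k_p[V_ov V_SD − ½ V_SD²] and I_D = (V_DD − V_SD)/R_D. Equating: 12.7 V_SD² − 23.04 V_SD + 3.29 = 0, giving V_SD = 0.156 V (the root below V_ov).
I_D = (3.29 − 0.156) / 18.5 = 0.169 mA.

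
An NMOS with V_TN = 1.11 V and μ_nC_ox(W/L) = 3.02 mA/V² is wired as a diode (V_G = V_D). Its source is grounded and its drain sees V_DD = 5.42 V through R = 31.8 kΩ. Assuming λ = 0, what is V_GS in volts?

With gate tied to drain, V_GS = V_DS ≥ V_GS − V_TN, so the device is in saturation.
KCL at the drain: ½ k_n (V_GS − V_TN)² = (V_DD − V_GS)/R.
Let x = V_GS − 1.11. Then 48 x² + x − 4.31 = 0, giving x = 0.289 V (positive root), so V_GS = 1.4 V.
I_D = (V_DD − V_GS)/R = (5.42 − 1.4) / 31.8 = 0.126 mA.

V_GS = 1.40 V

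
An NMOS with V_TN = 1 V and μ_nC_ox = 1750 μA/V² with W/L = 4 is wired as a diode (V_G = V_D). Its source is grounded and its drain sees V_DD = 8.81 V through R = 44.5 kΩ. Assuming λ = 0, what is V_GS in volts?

With gate tied to drain, V_GS = V_DS ≥ V_GS − V_TN, so the device is in saturation.
k_n = μ_nC_ox · (W/L) = 7 mA/V².
KCL at the drain: ½ k_n (V_GS − V_TN)² = (V_DD − V_GS)/R.
Let x = V_GS − 1. Then 156 x² + x − 7.81 = 0, giving x = 0.221 V (positive root), so V_GS = 1.22 V.
I_D = (V_DD − V_GS)/R = (8.81 − 1.22) / 44.5 = 0.171 mA.

V_GS = 1.22 V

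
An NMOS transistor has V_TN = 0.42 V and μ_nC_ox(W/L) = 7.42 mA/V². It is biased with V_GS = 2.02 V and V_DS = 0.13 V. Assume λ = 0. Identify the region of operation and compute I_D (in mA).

Triode; I_D = 1.48 mA

V_ov = V_GS − V_TN = 2.02 − 0.42 = 1.6 V.
Since V_DS = 0.13 V < V_ov = 1.6 V, the device is in the triode region.
I_D = k_n [V_ov · V_DS − ½ V_DS²] = 7.42 × [1.6 × 0.13 − 0.5 × 0.13²] = 1.48 mA.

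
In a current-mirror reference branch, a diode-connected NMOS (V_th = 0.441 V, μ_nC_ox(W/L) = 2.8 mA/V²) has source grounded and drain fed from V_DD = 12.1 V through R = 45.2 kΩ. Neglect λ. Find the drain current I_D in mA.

I_D = 0.249 mA

With gate tied to drain, V_GS = V_DS ≥ V_GS − V_th, so the device is in saturation.
KCL at the drain: ½ k_n (V_GS − V_th)² = (V_DD − V_GS)/R.
Let x = V_GS − 0.441. Then 63.3 x² + x − 11.66 = 0, giving x = 0.421 V (positive root), so V_GS = 0.862 V.
I_D = (V_DD − V_GS)/R = (12.1 − 0.862) / 45.2 = 0.249 mA.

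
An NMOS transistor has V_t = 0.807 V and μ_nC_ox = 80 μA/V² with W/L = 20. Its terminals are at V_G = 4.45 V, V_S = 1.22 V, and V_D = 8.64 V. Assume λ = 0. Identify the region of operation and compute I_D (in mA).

Saturation; I_D = 4.70 mA

V_GS = V_G − V_S = 4.45 − 1.22 = 3.23 V; V_DS = V_D − V_S = 8.64 − 1.22 = 7.42 V.
k_n = μ_nC_ox · (W/L) = 1.6 mA/V².
V_ov = V_GS − V_t = 3.23 − 0.807 = 2.42 V.
Since V_DS = 7.42 V ≥ V_ov = 2.42 V, the device is in saturation.
I_D = ½ k_n V_ov² = 0.5 × 1.6 × 2.42² = 4.7 mA.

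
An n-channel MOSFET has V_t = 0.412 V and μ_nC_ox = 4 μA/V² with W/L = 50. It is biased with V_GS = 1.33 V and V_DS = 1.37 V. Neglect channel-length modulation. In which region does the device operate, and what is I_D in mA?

Saturation; I_D = 0.0843 mA

k_n = μ_nC_ox · (W/L) = 0.2 mA/V².
V_ov = V_GS − V_t = 1.33 − 0.412 = 0.918 V.
Since V_DS = 1.37 V ≥ V_ov = 0.918 V, the device is in saturation.
I_D = ½ k_n V_ov² = 0.5 × 0.2 × 0.918² = 0.0843 mA.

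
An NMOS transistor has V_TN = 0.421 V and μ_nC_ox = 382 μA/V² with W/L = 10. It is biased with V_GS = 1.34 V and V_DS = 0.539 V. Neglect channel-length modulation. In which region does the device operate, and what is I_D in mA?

Triode; I_D = 1.34 mA

k_n = μ_nC_ox · (W/L) = 3.82 mA/V².
V_ov = V_GS − V_TN = 1.34 − 0.421 = 0.919 V.
Since V_DS = 0.539 V < V_ov = 0.919 V, the device is in the triode region.
I_D = k_n [V_ov · V_DS − ½ V_DS²] = 3.82 × [0.919 × 0.539 − 0.5 × 0.539²] = 1.34 mA.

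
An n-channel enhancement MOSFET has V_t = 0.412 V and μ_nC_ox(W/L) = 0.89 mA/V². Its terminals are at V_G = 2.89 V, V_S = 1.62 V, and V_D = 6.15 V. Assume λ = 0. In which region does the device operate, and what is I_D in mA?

Saturation; I_D = 0.328 mA

V_GS = V_G − V_S = 2.89 − 1.62 = 1.27 V; V_DS = V_D − V_S = 6.15 − 1.62 = 4.53 V.
V_ov = V_GS − V_t = 1.27 − 0.412 = 0.858 V.
Since V_DS = 4.53 V ≥ V_ov = 0.858 V, the device is in saturation.
I_D = ½ k_n V_ov² = 0.5 × 0.89 × 0.858² = 0.328 mA.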